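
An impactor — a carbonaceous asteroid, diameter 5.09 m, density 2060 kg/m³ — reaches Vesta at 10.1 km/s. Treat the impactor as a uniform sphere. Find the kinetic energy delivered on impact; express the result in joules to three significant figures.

E ≈ 7.25 × 10^12 J

v = 10100 m/s.
Mass m = (π/6) ρ d³ = (π/6) × 2060 × (5.09)³ = 1.422 × 10^5 kg
E = ½ m v² = 0.5 × 1.422 × 10^5 × (10100)² = 7.253 × 10^12 J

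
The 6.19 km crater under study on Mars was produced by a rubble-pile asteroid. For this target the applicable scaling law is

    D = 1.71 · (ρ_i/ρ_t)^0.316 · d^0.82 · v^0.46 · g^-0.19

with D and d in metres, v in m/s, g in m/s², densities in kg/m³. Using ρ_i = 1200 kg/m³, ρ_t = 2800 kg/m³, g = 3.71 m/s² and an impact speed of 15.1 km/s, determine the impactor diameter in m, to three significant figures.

Rearranging for d: d = [D / (1.71 · (1200/2800)^0.316 · 15100^0.46 · 3.71^-0.19)]^(1/0.82).
D = 6190 m.
(1200/2800)^0.316 = 0.7651
15100^0.46 = 83.62
3.71^-0.19 = 0.7795
Denominator = 1.71 × 0.7651 × 83.62 × 0.7795 = 85.28
D / 85.28 = 6190 / 85.28 = 72.58
d = 72.58^(1/0.82) = 72.58^1.2195 = 185.9 m

d ≈ 186 m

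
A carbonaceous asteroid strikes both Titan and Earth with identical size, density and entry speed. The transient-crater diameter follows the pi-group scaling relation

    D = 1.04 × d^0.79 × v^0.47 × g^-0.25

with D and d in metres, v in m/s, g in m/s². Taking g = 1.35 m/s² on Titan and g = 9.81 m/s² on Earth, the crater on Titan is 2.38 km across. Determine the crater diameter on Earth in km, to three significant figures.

All impactor-dependent factors cancel in the ratio, leaving D_Earth/D_Titan = (g_Earth/g_Titan)^-0.25.
(9.81/1.35)^-0.25 = 7.267^-0.25 = 0.6091
D_Earth = 0.6091 × 2.38 km = 1.45 km

D ≈ 1.45 km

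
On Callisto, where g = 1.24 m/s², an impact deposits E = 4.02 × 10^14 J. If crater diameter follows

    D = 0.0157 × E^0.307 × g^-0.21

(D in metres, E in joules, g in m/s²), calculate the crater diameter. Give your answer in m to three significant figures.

E^0.307 = (4.02 × 10^14)^0.307 = 3.044 × 10^4
g^-0.21 = 1.24^-0.21 = 0.9558
D = 0.0157 × 3.044 × 10^4 × 0.9558 = 456.8 m

D ≈ 457 m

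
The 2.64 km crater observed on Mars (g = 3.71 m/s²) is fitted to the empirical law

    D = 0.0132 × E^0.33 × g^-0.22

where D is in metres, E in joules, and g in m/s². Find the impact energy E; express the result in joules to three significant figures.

E ≈ 2.78 × 10^16 J

Rearranging: E = [D / (0.0132 · g^-0.22)]^(1/0.33).
D = 2640 m.
g^-0.22 = 3.71^-0.22 = 0.7494
D / (0.0132 × 0.7494) = 2640 / (9.892 × 10^-3) = 2.669 × 10^5
E = (2.669 × 10^5)^3.0303 = 2.776 × 10^16 J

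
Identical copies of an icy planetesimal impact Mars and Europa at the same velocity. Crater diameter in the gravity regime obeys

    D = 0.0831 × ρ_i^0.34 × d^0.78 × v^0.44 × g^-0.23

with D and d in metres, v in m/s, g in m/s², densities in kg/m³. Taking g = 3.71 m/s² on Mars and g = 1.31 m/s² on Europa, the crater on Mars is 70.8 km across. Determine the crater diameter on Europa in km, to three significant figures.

D ≈ 90.0 km

All impactor-dependent factors cancel in the ratio, leaving D_Europa/D_Mars = (g_Europa/g_Mars)^-0.23.
(1.31/3.71)^-0.23 = 0.3531^-0.23 = 1.271
D_Europa = 1.271 × 70.8 km = 90.0 km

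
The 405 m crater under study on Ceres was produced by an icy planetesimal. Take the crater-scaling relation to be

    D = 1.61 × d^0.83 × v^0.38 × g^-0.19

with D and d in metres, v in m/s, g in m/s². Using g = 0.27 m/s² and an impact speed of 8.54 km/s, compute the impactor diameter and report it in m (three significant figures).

d ≈ 9.17 m

Rearranging for d: d = [D / (1.61 · 8540^0.38 · 0.27^-0.19)]^(1/0.83).
8540^0.38 = 31.19
0.27^-0.19 = 1.282
Denominator = 1.61 × 31.19 × 1.282 = 64.38
D / 64.38 = 405 / 64.38 = 6.291
d = 6.291^(1/0.83) = 6.291^1.2048 = 9.168 m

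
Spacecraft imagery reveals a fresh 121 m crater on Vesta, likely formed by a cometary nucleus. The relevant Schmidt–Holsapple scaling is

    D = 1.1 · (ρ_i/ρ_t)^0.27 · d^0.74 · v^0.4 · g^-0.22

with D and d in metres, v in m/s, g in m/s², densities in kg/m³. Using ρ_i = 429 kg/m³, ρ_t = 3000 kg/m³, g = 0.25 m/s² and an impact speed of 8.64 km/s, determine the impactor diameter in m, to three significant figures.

d ≈ 5.75 m

Rearranging for d: d = [D / (1.1 · (429/3000)^0.27 · 8640^0.4 · 0.25^-0.22)]^(1/0.74).
(429/3000)^0.27 = 0.5915
8640^0.4 = 37.55
0.25^-0.22 = 1.357
Denominator = 1.1 × 0.5915 × 37.55 × 1.357 = 33.15
D / 33.15 = 121 / 33.15 = 3.650
d = 3.650^(1/0.74) = 3.650^1.3514 = 5.753 m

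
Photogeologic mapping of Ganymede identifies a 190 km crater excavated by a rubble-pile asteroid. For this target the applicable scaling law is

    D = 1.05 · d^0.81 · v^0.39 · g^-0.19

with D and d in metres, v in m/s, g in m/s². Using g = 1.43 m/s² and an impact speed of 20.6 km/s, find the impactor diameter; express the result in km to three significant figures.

d ≈ 28.2 km

Rearranging for d: d = [D / (1.05 · 20600^0.39 · 1.43^-0.19)]^(1/0.81).
D = 190000 m.
20600^0.39 = 48.13
1.43^-0.19 = 0.9343
Denominator = 1.05 × 48.13 × 0.9343 = 47.22
D / 47.22 = 190000 / 47.22 = 4024
d = 4024^(1/0.81) = 4024^1.2346 = 28204 m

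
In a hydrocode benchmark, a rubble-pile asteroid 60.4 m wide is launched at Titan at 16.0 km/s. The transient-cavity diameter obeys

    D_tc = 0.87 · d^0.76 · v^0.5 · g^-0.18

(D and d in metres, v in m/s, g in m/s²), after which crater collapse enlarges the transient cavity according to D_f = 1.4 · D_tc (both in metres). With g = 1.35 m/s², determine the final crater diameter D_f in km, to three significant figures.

D_f ≈ 3.29 km

v = 16000 m/s.
d^0.76 = 60.4^0.76 = 22.57
v^0.5 = 16000^0.5 = 126.5
g^-0.18 = 1.35^-0.18 = 0.9474
D_tc = 0.87 × 22.57 × 126.5 × 0.9474 = 2353 m
D_f = 1.4 × 2353 = 3294 m
     = 3.294 km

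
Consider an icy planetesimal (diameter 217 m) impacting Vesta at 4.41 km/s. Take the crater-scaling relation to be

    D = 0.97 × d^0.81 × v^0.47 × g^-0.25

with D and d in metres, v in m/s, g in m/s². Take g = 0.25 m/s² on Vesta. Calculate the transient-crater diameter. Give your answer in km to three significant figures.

D ≈ 5.53 km

In SI units: v = 4410 m/s.
d^0.81 = 217^0.81 = 78.08
v^0.47 = 4410^0.47 = 51.63
g^-0.25 = 0.25^-0.25 = 1.414
D = 0.97 × 78.08 × 51.63 × 1.414 = 5529 m
   = 5.529 km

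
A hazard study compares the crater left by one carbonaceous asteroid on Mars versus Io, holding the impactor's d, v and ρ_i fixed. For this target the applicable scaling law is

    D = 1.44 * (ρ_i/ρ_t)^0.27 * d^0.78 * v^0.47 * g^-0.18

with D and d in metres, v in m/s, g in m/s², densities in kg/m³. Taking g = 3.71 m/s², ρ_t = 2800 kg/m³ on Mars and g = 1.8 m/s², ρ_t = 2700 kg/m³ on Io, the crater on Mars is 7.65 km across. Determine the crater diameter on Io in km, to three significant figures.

The impactor-only factors (d, v, ρ_i) cancel in the ratio, leaving D_Io/D_Mars = (g_Io/g_Mars)^-0.18 · (ρ_t,Mars/ρ_t,Io)^0.27.
(1.8/3.71)^-0.18 = 0.4852^-0.18 = 1.139
(2800/2700)^0.27 = 1.037^0.27 = 1.010
Ratio = 1.139 × 1.010 = 1.150
D_Io = 1.150 × 7.65 km = 8.80 km

D ≈ 8.80 km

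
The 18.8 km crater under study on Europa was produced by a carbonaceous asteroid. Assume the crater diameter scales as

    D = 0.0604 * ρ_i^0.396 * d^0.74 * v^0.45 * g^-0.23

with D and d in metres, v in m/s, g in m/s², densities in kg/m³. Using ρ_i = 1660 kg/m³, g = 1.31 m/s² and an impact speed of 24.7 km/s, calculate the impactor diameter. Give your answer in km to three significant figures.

Rearranging for d: d = [D / (0.0604 · 1660^0.396 · 24700^0.45 · 1.31^-0.23)]^(1/0.74).
D = 18800 m.
1660^0.396 = 18.84
24700^0.45 = 94.78
1.31^-0.23 = 0.9398
Denominator = 0.0604 × 18.84 × 94.78 × 0.9398 = 101.4
D / 101.4 = 18800 / 101.4 = 185.4
d = 185.4^(1/0.74) = 185.4^1.3514 = 1162 m

d ≈ 1.16 km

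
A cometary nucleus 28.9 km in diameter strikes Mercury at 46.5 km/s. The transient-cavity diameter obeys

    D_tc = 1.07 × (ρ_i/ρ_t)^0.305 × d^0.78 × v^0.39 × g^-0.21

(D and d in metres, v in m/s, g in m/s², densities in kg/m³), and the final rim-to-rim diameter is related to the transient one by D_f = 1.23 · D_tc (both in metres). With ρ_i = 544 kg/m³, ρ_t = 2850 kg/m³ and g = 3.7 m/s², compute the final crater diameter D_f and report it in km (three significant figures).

D_f ≈ 120 km

In SI: d = 28900 m, v = 46500 m/s.
(ρ_i/ρ_t)^0.305 = (544/2850)^0.305 = 0.6034
d^0.78 = 28900^0.78 = 3016
v^0.39 = 46500^0.39 = 66.12
g^-0.21 = 3.7^-0.21 = 0.7598
D_tc = 1.07 × 0.6034 × 3016 × 66.12 × 0.7598 = 97830 m
D_f = 1.23 × 97830 = 1.203 × 10^5 m
     = 120.3 km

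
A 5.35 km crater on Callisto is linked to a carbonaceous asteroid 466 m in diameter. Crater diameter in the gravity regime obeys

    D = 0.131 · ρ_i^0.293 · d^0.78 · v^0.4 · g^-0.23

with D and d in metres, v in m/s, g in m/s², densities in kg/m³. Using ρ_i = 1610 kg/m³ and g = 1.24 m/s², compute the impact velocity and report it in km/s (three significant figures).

Rearranging for v: v = [D / (0.131 · 1610^0.293 · 466^0.78 · 1.24^-0.23)]^(1/0.4).
D = 5350 m.
1610^0.293 = 8.702
466^0.78 = 120.6
1.24^-0.23 = 0.9517
Denominator = 0.131 × 8.702 × 120.6 × 0.9517 = 130.8
D / 130.8 = 5350 / 130.8 = 40.90
v = 40.90^(1/0.4) = 40.90^2.5 = 10698 m/s

v ≈ 10.7 km/s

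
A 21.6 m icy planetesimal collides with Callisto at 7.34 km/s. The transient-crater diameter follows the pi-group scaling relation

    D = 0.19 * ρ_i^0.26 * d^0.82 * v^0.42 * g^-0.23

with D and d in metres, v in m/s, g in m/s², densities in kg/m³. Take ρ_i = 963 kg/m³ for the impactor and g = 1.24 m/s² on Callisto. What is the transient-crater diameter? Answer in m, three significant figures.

D ≈ 563 m

In SI units: v = 7340 m/s.
ρ_i^0.26 = 963^0.26 = 5.967
d^0.82 = 21.6^0.82 = 12.42
v^0.42 = 7340^0.42 = 42.03
g^-0.23 = 1.24^-0.23 = 0.9517
D = 0.19 × 5.967 × 12.42 × 42.03 × 0.9517 = 563.2 m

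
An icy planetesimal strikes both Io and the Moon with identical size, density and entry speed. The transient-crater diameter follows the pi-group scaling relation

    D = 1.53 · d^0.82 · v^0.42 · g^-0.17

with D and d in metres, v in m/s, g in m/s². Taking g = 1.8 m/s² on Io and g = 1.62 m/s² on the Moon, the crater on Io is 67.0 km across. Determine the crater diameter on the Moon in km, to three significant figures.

All impactor-dependent factors cancel in the ratio, leaving D_Moon/D_Io = (g_Moon/g_Io)^-0.17.
(1.62/1.8)^-0.17 = 0.9000^-0.17 = 1.018
D_Moon = 1.018 × 67.0 km = 68.2 km

D ≈ 68.2 km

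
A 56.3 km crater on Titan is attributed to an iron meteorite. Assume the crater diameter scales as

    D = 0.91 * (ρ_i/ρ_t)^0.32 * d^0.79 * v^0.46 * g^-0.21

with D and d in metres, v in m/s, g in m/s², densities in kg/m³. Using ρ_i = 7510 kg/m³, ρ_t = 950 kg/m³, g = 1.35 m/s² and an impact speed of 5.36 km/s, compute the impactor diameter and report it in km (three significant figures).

Rearranging for d: d = [D / (0.91 · (7510/950)^0.32 · 5360^0.46 · 1.35^-0.21)]^(1/0.79).
D = 56300 m.
(7510/950)^0.32 = 1.938
5360^0.46 = 51.93
1.35^-0.21 = 0.9389
Denominator = 0.91 × 1.938 × 51.93 × 0.9389 = 85.99
D / 85.99 = 56300 / 85.99 = 654.7
d = 654.7^(1/0.79) = 654.7^1.2658 = 3669 m

d ≈ 3.67 km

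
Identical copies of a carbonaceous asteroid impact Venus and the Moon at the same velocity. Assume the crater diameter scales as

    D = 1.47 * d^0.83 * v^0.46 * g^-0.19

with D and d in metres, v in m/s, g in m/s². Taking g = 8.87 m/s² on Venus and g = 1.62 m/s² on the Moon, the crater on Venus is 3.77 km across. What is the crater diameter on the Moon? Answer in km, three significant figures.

All impactor-dependent factors cancel in the ratio, leaving D_Moon/D_Venus = (g_Moon/g_Venus)^-0.19.
(1.62/8.87)^-0.19 = 0.1826^-0.19 = 1.381
D_Moon = 1.381 × 3.77 km = 5.21 km

D ≈ 5.21 km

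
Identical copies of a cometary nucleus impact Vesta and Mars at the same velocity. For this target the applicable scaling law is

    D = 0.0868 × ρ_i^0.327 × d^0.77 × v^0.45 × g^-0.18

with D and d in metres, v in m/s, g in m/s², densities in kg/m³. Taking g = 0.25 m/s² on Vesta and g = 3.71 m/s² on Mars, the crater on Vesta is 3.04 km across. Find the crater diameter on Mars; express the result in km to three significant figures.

All impactor-dependent factors cancel in the ratio, leaving D_Mars/D_Vesta = (g_Mars/g_Vesta)^-0.18.
(3.71/0.25)^-0.18 = 14.84^-0.18 = 0.6154
D_Mars = 0.6154 × 3.04 km = 1.87 km

D ≈ 1.87 km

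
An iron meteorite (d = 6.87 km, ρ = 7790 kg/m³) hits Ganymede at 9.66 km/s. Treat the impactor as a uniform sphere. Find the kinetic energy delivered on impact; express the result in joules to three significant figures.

E ≈ 6.17 × 10^22 J

d = 6870 m; v = 9660 m/s.
Mass m = (π/6) ρ d³ = (π/6) × 7790 × (6870)³ = 1.323 × 10^15 kg
E = ½ m v² = 0.5 × 1.323 × 10^15 × (9660)² = 6.173 × 10^22 J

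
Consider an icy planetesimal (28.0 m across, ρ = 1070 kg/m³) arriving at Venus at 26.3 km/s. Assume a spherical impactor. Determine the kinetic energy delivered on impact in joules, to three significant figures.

E ≈ 4.25 × 10^15 J

v = 26300 m/s.
Mass m = (π/6) ρ d³ = (π/6) × 1070 × (28)³ = 1.230 × 10^7 kg
E = ½ m v² = 0.5 × 1.230 × 10^7 × (26300)² = 4.254 × 10^15 J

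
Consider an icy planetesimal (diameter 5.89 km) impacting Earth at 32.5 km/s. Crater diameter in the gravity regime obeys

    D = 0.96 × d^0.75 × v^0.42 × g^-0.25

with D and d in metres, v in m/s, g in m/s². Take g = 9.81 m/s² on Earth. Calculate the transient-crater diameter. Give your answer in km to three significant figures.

D ≈ 28.6 km

In SI units: d = 5890 m, v = 32500 m/s.
d^0.75 = 5890^0.75 = 672.3
v^0.42 = 32500^0.42 = 78.52
g^-0.25 = 9.81^-0.25 = 0.5650
D = 0.96 × 672.3 × 78.52 × 0.5650 = 28633 m
   = 28.63 km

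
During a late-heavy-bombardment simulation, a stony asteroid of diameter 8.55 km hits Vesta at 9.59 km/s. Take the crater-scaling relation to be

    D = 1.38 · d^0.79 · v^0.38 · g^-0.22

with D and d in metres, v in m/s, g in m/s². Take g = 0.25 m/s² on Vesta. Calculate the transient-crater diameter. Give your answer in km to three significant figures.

D ≈ 77.9 km

In SI units: d = 8550 m, v = 9590 m/s.
d^0.79 = 8550^0.79 = 1277
v^0.38 = 9590^0.38 = 32.59
g^-0.22 = 0.25^-0.22 = 1.357
D = 1.38 × 1277 × 32.59 × 1.357 = 77935 m
   = 77.94 km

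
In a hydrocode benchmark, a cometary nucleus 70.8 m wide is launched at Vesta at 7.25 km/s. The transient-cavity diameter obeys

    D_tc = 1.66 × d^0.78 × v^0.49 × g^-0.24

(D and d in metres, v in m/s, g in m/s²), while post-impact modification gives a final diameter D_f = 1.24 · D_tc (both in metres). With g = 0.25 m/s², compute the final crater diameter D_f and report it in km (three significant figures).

D_f ≈ 6.20 km

v = 7250 m/s.
d^0.78 = 70.8^0.78 = 27.73
v^0.49 = 7250^0.49 = 77.91
g^-0.24 = 0.25^-0.24 = 1.395
D_tc = 1.66 × 27.73 × 77.91 × 1.395 = 5003 m
D_f = 1.24 × 5003 = 6204 m
     = 6.204 km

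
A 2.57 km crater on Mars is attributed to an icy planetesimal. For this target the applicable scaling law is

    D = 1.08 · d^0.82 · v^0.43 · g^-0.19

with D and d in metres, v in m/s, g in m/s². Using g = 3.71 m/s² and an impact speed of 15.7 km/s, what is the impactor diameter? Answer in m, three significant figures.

d ≈ 112 m

Rearranging for d: d = [D / (1.08 · 15700^0.43 · 3.71^-0.19)]^(1/0.82).
D = 2570 m.
15700^0.43 = 63.71
3.71^-0.19 = 0.7795
Denominator = 1.08 × 63.71 × 0.7795 = 53.63
D / 53.63 = 2570 / 53.63 = 47.92
d = 47.92^(1/0.82) = 47.92^1.2195 = 112.0 m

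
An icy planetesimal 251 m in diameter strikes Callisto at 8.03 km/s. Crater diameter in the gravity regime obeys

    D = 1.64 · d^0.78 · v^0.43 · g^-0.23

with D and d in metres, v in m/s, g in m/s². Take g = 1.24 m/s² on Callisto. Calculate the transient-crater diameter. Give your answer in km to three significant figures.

In SI units: v = 8030 m/s.
d^0.78 = 251^0.78 = 74.43
v^0.43 = 8030^0.43 = 47.76
g^-0.23 = 1.24^-0.23 = 0.9517
D = 1.64 × 74.43 × 47.76 × 0.9517 = 5548 m
   = 5.548 km

D ≈ 5.55 km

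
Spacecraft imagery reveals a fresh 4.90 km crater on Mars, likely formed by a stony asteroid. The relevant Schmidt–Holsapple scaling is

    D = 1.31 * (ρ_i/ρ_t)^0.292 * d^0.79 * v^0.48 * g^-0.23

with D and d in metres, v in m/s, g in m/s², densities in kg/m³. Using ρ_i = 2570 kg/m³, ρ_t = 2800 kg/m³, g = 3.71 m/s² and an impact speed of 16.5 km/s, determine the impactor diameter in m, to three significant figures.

Rearranging for d: d = [D / (1.31 · (2570/2800)^0.292 · 16500^0.48 · 3.71^-0.23)]^(1/0.79).
D = 4900 m.
(2570/2800)^0.292 = 0.9753
16500^0.48 = 105.8
3.71^-0.23 = 0.7397
Denominator = 1.31 × 0.9753 × 105.8 × 0.7397 = 99.99
D / 99.99 = 4900 / 99.99 = 49.00
d = 49.00^(1/0.79) = 49.00^1.2658 = 137.9 m

d ≈ 138 m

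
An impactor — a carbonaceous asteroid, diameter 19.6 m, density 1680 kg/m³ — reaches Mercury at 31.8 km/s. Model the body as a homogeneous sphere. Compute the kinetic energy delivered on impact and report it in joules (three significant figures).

E ≈ 3.35 × 10^15 J

v = 31800 m/s.
Mass m = (π/6) ρ d³ = (π/6) × 1680 × (19.6)³ = 6.623 × 10^6 kg
E = ½ m v² = 0.5 × 6.623 × 10^6 × (31800)² = 3.349 × 10^15 J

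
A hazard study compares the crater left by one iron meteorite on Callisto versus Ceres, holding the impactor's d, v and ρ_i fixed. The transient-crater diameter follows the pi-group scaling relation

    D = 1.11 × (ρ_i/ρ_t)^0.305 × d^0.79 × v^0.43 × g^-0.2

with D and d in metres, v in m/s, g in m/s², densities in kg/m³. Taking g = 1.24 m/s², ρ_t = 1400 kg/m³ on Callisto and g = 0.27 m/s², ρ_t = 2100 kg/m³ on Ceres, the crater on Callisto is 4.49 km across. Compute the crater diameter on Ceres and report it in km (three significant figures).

The impactor-only factors (d, v, ρ_i) cancel in the ratio, leaving D_Ceres/D_Callisto = (g_Ceres/g_Callisto)^-0.2 · (ρ_t,Callisto/ρ_t,Ceres)^0.305.
(0.27/1.24)^-0.2 = 0.2177^-0.2 = 1.357
(1400/2100)^0.305 = 0.6667^0.305 = 0.8837
Ratio = 1.357 × 0.8837 = 1.199
D_Ceres = 1.199 × 4.49 km = 5.38 km

D ≈ 5.38 km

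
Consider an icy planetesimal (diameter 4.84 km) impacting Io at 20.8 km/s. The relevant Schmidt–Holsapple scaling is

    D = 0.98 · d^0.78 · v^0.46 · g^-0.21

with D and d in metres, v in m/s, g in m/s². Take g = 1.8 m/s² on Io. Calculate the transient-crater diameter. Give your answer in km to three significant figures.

In SI units: d = 4840 m, v = 20800 m/s.
d^0.78 = 4840^0.78 = 748.5
v^0.46 = 20800^0.46 = 96.90
g^-0.21 = 1.8^-0.21 = 0.8839
D = 0.98 × 748.5 × 96.90 × 0.8839 = 62827 m
   = 62.83 km

D ≈ 62.8 km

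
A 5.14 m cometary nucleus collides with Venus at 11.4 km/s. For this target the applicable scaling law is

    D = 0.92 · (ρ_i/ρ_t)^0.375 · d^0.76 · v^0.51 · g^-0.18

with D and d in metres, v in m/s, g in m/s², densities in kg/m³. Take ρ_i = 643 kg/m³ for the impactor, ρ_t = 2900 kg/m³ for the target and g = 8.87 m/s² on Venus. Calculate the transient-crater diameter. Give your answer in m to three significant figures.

In SI units: v = 11400 m/s.
(ρ_i/ρ_t)^0.375 = (643/2900)^0.375 = 0.5684
d^0.76 = 5.14^0.76 = 3.470
v^0.51 = 11400^0.51 = 117.2
g^-0.18 = 8.87^-0.18 = 0.6751
D = 0.92 × 0.5684 × 3.470 × 117.2 × 0.6751 = 143.6 m

D ≈ 144 m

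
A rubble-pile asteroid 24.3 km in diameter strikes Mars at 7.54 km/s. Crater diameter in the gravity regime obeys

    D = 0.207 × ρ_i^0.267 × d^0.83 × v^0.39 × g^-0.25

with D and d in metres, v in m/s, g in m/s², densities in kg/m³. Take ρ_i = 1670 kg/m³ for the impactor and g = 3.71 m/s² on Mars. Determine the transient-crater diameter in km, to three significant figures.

In SI units: d = 24300 m, v = 7540 m/s.
ρ_i^0.267 = 1670^0.267 = 7.252
d^0.83 = 24300^0.83 = 4366
v^0.39 = 7540^0.39 = 32.52
g^-0.25 = 3.71^-0.25 = 0.7205
D = 0.207 × 7.252 × 4366 × 32.52 × 0.7205 = 1.536 × 10^5 m
   = 153.6 km

D ≈ 154 km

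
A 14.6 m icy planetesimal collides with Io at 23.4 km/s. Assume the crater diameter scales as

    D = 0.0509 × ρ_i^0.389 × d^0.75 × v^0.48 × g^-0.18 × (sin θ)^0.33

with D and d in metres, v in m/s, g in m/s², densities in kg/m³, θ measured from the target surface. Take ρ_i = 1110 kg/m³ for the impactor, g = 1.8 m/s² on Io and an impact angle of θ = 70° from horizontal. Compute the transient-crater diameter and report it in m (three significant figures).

D ≈ 641 m

In SI units: v = 23400 m/s.
ρ_i^0.389 = 1110^0.389 = 15.30
d^0.75 = 14.6^0.75 = 7.469
v^0.48 = 23400^0.48 = 125.1
g^-0.18 = 1.8^-0.18 = 0.8996
(sin 70°)^0.33 = 0.9397^0.33 = 0.9797
D = 0.0509 × 15.30 × 7.469 × 125.1 × 0.8996 × 0.9797 = 641.3 m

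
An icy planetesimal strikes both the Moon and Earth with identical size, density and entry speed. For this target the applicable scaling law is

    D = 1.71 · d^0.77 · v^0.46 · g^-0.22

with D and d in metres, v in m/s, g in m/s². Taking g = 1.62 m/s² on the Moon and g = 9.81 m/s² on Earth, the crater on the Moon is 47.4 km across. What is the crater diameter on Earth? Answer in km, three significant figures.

All impactor-dependent factors cancel in the ratio, leaving D_Earth/D_Moon = (g_Earth/g_Moon)^-0.22.
(9.81/1.62)^-0.22 = 6.056^-0.22 = 0.6729
D_Earth = 0.6729 × 47.4 km = 31.9 km

D ≈ 31.9 km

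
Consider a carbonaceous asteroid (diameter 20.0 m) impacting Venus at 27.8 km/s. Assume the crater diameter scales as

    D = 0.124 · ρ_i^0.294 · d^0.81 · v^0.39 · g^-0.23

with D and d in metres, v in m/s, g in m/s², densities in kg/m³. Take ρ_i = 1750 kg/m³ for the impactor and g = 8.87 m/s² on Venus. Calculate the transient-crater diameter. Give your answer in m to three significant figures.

D ≈ 413 m

In SI units: v = 27800 m/s.
ρ_i^0.294 = 1750^0.294 = 8.984
d^0.81 = 20^0.81 = 11.32
v^0.39 = 27800^0.39 = 54.10
g^-0.23 = 8.87^-0.23 = 0.6053
D = 0.124 × 8.984 × 11.32 × 54.10 × 0.6053 = 413.0 m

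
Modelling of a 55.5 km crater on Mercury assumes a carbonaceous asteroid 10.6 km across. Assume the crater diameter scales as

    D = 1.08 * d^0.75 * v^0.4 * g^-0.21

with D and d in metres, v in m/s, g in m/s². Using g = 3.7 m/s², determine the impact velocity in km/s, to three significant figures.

v ≈ 33.7 km/s

Rearranging for v: v = [D / (1.08 · 10600^0.75 · 3.7^-0.21)]^(1/0.4).
D = 55500 m.
10600^0.75 = 1045
3.7^-0.21 = 0.7598
Denominator = 1.08 × 1045 × 0.7598 = 857.5
D / 857.5 = 55500 / 857.5 = 64.72
v = 64.72^(1/0.4) = 64.72^2.5 = 33697 m/s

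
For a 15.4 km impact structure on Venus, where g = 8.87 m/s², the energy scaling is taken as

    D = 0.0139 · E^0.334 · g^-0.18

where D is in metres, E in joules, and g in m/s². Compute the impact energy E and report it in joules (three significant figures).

Rearranging: E = [D / (0.0139 · g^-0.18)]^(1/0.334).
D = 15400 m.
g^-0.18 = 8.87^-0.18 = 0.6751
D / (0.0139 × 0.6751) = 15400 / (9.384 × 10^-3) = 1.641 × 10^6
E = (1.641 × 10^6)^2.994 = 4.055 × 10^18 J

E ≈ 4.06 × 10^18 J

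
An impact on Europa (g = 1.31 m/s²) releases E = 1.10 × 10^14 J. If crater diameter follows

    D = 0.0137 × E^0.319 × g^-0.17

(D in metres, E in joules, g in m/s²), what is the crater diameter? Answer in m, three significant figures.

E^0.319 = (1.10 × 10^14)^0.319 = 3.014 × 10^4
g^-0.17 = 1.31^-0.17 = 0.9551
D = 0.0137 × 3.014 × 10^4 × 0.9551 = 394.4 m

D ≈ 394 m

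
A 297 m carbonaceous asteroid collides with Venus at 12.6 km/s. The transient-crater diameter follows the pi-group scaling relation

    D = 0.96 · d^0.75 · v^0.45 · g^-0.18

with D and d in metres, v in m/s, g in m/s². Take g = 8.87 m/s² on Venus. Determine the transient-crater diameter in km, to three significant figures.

In SI units: v = 12600 m/s.
d^0.75 = 297^0.75 = 71.54
v^0.45 = 12600^0.45 = 70.01
g^-0.18 = 8.87^-0.18 = 0.6751
D = 0.96 × 71.54 × 70.01 × 0.6751 = 3246 m
   = 3.246 km

D ≈ 3.25 km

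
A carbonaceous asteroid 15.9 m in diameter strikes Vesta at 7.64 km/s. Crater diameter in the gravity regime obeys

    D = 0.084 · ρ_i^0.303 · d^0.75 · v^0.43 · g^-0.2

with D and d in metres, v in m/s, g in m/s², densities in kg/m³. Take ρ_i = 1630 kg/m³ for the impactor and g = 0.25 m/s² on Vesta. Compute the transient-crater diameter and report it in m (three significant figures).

In SI units: v = 7640 m/s.
ρ_i^0.303 = 1630^0.303 = 9.404
d^0.75 = 15.9^0.75 = 7.962
v^0.43 = 7640^0.43 = 46.74
g^-0.2 = 0.25^-0.2 = 1.320
D = 0.084 × 9.404 × 7.962 × 46.74 × 1.320 = 388.0 m

D ≈ 388 m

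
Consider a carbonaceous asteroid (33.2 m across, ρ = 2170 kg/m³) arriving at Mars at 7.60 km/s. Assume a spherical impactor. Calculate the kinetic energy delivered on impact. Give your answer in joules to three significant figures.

v = 7600 m/s.
Mass m = (π/6) ρ d³ = (π/6) × 2170 × (33.2)³ = 4.158 × 10^7 kg
E = ½ m v² = 0.5 × 4.158 × 10^7 × (7600)² = 1.201 × 10^15 J

E ≈ 1.20 × 10^15 J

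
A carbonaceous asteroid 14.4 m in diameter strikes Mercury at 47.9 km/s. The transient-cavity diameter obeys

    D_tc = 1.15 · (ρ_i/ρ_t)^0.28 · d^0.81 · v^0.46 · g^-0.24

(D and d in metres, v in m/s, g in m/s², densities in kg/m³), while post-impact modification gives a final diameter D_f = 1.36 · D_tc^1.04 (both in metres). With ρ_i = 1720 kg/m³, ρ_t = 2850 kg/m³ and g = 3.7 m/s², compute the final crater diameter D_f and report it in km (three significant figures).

D_f ≈ 1.61 km

v = 47900 m/s.
(ρ_i/ρ_t)^0.28 = (1720/2850)^0.28 = 0.8681
d^0.81 = 14.4^0.81 = 8.675
v^0.46 = 47900^0.46 = 142.2
g^-0.24 = 3.7^-0.24 = 0.7305
D_tc = 1.15 × 0.8681 × 8.675 × 142.2 × 0.7305 = 899.6 m
D_f = 1.36 × (899.6)^1.04 = 1606 m
     = 1.606 km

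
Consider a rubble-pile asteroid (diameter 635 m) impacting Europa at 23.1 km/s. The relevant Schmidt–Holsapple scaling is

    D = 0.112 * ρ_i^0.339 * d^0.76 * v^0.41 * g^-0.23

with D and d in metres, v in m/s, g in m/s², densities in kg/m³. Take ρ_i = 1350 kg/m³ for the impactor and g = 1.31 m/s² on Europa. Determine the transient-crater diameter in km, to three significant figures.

D ≈ 10.1 km

In SI units: v = 23100 m/s.
ρ_i^0.339 = 1350^0.339 = 11.51
d^0.76 = 635^0.76 = 134.9
v^0.41 = 23100^0.41 = 61.53
g^-0.23 = 1.31^-0.23 = 0.9398
D = 0.112 × 11.51 × 134.9 × 61.53 × 0.9398 = 10056 m
   = 10.06 km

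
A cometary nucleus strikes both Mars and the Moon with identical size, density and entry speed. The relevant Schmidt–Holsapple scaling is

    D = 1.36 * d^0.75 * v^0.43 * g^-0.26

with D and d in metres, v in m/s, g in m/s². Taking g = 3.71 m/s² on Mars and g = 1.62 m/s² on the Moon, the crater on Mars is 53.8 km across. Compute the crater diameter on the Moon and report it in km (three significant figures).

D ≈ 66.7 km

All impactor-dependent factors cancel in the ratio, leaving D_Moon/D_Mars = (g_Moon/g_Mars)^-0.26.
(1.62/3.71)^-0.26 = 0.4367^-0.26 = 1.240
D_Moon = 1.240 × 53.8 km = 66.7 km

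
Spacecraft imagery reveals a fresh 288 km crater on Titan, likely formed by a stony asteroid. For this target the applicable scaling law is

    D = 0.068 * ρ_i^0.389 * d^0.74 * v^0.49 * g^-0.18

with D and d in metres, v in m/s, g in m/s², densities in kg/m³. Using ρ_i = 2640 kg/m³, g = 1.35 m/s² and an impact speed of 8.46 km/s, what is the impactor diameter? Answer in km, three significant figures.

d ≈ 38.7 km

Rearranging for d: d = [D / (0.068 · 2640^0.389 · 8460^0.49 · 1.35^-0.18)]^(1/0.74).
D = 288000 m.
2640^0.389 = 21.43
8460^0.49 = 84.03
1.35^-0.18 = 0.9474
Denominator = 0.068 × 21.43 × 84.03 × 0.9474 = 116.0
D / 116.0 = 288000 / 116.0 = 2483
d = 2483^(1/0.74) = 2483^1.3514 = 38723 m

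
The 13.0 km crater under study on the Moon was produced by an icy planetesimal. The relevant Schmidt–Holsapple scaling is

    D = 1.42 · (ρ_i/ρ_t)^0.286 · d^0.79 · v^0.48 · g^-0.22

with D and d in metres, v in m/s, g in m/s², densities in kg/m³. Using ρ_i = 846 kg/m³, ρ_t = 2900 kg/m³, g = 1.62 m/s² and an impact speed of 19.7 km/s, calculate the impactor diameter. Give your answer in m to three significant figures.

d ≈ 454 m

Rearranging for d: d = [D / (1.42 · (846/2900)^0.286 · 19700^0.48 · 1.62^-0.22)]^(1/0.79).
D = 13000 m.
(846/2900)^0.286 = 0.7030
19700^0.48 = 115.2
1.62^-0.22 = 0.8993
Denominator = 1.42 × 0.7030 × 115.2 × 0.8993 = 103.4
D / 103.4 = 13000 / 103.4 = 125.7
d = 125.7^(1/0.79) = 125.7^1.2658 = 454.3 m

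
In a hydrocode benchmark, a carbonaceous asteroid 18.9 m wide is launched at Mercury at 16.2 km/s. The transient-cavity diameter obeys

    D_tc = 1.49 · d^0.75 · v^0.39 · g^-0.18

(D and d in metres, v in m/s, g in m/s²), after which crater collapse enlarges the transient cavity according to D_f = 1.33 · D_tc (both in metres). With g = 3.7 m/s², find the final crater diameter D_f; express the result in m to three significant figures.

v = 16200 m/s.
d^0.75 = 18.9^0.75 = 9.065
v^0.39 = 16200^0.39 = 43.82
g^-0.18 = 3.7^-0.18 = 0.7902
D_tc = 1.49 × 9.065 × 43.82 × 0.7902 = 467.7 m
D_f = 1.33 × 467.7 = 622.0 m

D_f ≈ 622 m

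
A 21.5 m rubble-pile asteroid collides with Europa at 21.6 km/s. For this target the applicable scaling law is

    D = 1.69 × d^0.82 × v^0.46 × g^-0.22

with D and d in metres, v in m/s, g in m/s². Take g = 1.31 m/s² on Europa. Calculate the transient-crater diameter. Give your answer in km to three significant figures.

D ≈ 1.94 km

In SI units: v = 21600 m/s.
d^0.82 = 21.5^0.82 = 12.38
v^0.46 = 21600^0.46 = 98.59
g^-0.22 = 1.31^-0.22 = 0.9423
D = 1.69 × 12.38 × 98.59 × 0.9423 = 1944 m
   = 1.944 km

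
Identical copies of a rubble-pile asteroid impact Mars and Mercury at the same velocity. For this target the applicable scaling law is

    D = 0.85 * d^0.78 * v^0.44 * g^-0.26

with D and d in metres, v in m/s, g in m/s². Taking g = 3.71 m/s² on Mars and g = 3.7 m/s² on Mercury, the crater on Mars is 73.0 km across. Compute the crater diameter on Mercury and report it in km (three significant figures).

All impactor-dependent factors cancel in the ratio, leaving D_Mercury/D_Mars = (g_Mercury/g_Mars)^-0.26.
(3.7/3.71)^-0.26 = 0.9973^-0.26 = 1.001
D_Mercury = 1.001 × 73.0 km = 73.1 km

D ≈ 73.1 km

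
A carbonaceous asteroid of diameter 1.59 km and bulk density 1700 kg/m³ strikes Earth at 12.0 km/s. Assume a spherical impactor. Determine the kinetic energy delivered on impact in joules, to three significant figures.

d = 1590 m; v = 12000 m/s.
Mass m = (π/6) ρ d³ = (π/6) × 1700 × (1590)³ = 3.578 × 10^12 kg
E = ½ m v² = 0.5 × 3.578 × 10^12 × (12000)² = 2.576 × 10^20 J

E ≈ 2.58 × 10^20 J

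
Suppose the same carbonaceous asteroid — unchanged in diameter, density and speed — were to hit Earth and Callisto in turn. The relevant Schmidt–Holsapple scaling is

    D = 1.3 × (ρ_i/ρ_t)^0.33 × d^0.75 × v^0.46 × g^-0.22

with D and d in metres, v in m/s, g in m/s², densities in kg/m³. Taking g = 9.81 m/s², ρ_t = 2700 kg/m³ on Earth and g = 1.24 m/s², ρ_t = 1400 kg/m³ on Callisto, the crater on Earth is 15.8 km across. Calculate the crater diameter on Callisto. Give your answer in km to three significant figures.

D ≈ 30.9 km

The impactor-only factors (d, v, ρ_i) cancel in the ratio, leaving D_Callisto/D_Earth = (g_Callisto/g_Earth)^-0.22 · (ρ_t,Earth/ρ_t,Callisto)^0.33.
(1.24/9.81)^-0.22 = 0.1264^-0.22 = 1.576
(2700/1400)^0.33 = 1.929^0.33 = 1.242
Ratio = 1.576 × 1.242 = 1.957
D_Callisto = 1.957 × 15.8 km = 30.9 km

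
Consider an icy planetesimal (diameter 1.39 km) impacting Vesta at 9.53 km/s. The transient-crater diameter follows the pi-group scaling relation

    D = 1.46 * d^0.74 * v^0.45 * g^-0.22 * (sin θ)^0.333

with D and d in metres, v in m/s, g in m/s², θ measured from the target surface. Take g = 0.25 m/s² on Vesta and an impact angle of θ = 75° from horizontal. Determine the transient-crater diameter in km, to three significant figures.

D ≈ 25.6 km

In SI units: d = 1390 m, v = 9530 m/s.
d^0.74 = 1390^0.74 = 211.8
v^0.45 = 9530^0.45 = 61.74
g^-0.22 = 0.25^-0.22 = 1.357
(sin 75°)^0.333 = 0.9659^0.333 = 0.9885
D = 1.46 × 211.8 × 61.74 × 1.357 × 0.9885 = 25610 m
   = 25.61 km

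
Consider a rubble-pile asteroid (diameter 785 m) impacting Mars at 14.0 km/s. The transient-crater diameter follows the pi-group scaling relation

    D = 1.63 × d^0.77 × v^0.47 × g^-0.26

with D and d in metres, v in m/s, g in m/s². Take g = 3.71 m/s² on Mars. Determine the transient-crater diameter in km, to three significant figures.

D ≈ 17.5 km

In SI units: v = 14000 m/s.
d^0.77 = 785^0.77 = 169.5
v^0.47 = 14000^0.47 = 88.85
g^-0.26 = 3.71^-0.26 = 0.7112
D = 1.63 × 169.5 × 88.85 × 0.7112 = 17458 m
   = 17.46 km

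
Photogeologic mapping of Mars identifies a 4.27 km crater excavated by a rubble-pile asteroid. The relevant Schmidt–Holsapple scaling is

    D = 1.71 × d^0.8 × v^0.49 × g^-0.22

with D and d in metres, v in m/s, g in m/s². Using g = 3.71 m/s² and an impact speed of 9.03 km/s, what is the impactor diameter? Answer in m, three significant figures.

d ≈ 95.6 m

Rearranging for d: d = [D / (1.71 · 9030^0.49 · 3.71^-0.22)]^(1/0.8).
D = 4270 m.
9030^0.49 = 86.75
3.71^-0.22 = 0.7494
Denominator = 1.71 × 86.75 × 0.7494 = 111.2
D / 111.2 = 4270 / 111.2 = 38.40
d = 38.40^(1/0.8) = 38.40^1.25 = 95.59 m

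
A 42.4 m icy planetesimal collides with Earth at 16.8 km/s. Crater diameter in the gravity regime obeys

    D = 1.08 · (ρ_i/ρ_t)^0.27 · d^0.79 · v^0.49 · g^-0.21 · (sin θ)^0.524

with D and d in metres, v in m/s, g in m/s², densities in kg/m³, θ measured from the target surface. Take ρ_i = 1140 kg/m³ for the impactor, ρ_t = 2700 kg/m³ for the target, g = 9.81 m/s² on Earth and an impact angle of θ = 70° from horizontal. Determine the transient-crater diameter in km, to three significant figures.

In SI units: v = 16800 m/s.
(ρ_i/ρ_t)^0.27 = (1140/2700)^0.27 = 0.7923
d^0.79 = 42.4^0.79 = 19.30
v^0.49 = 16800^0.49 = 117.6
g^-0.21 = 9.81^-0.21 = 0.6191
(sin 70°)^0.524 = 0.9397^0.524 = 0.9679
D = 1.08 × 0.7923 × 19.30 × 117.6 × 0.6191 × 0.9679 = 1164 m
   = 1.164 km

D ≈ 1.16 km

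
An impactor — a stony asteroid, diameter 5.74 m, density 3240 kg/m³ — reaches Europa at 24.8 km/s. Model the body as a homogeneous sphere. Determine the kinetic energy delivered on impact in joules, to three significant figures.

E ≈ 9.87 × 10^13 J

v = 24800 m/s.
Mass m = (π/6) ρ d³ = (π/6) × 3240 × (5.74)³ = 3.208 × 10^5 kg
E = ½ m v² = 0.5 × 3.208 × 10^5 × (24800)² = 9.865 × 10^13 J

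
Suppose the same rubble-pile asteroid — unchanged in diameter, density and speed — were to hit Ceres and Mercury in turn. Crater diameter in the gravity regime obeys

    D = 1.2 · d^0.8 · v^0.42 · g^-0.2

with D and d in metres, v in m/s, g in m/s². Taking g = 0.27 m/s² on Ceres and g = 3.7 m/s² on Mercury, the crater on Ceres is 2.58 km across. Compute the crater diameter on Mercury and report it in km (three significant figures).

D ≈ 1.53 km

All impactor-dependent factors cancel in the ratio, leaving D_Mercury/D_Ceres = (g_Mercury/g_Ceres)^-0.2.
(3.7/0.27)^-0.2 = 13.70^-0.2 = 0.5925
D_Mercury = 0.5925 × 2.58 km = 1.53 km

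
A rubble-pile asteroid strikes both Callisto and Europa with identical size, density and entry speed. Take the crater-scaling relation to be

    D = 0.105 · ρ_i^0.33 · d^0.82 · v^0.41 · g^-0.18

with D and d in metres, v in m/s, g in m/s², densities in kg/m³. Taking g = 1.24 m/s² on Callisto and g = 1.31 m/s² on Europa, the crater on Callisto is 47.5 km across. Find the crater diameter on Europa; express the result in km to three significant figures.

All impactor-dependent factors cancel in the ratio, leaving D_Europa/D_Callisto = (g_Europa/g_Callisto)^-0.18.
(1.31/1.24)^-0.18 = 1.056^-0.18 = 0.9902
D_Europa = 0.9902 × 47.5 km = 47.0 km

D ≈ 47.0 km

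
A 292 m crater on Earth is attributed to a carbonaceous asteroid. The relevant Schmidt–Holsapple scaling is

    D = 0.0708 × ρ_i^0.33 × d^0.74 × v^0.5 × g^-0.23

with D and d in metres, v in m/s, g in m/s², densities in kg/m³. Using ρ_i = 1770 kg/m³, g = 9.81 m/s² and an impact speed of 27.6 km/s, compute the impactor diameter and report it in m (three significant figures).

Rearranging for d: d = [D / (0.0708 · 1770^0.33 · 27600^0.5 · 9.81^-0.23)]^(1/0.74).
1770^0.33 = 11.80
27600^0.5 = 166.1
9.81^-0.23 = 0.5914
Denominator = 0.0708 × 11.80 × 166.1 × 0.5914 = 82.07
D / 82.07 = 292 / 82.07 = 3.558
d = 3.558^(1/0.74) = 3.558^1.3514 = 5.558 m

d ≈ 5.56 m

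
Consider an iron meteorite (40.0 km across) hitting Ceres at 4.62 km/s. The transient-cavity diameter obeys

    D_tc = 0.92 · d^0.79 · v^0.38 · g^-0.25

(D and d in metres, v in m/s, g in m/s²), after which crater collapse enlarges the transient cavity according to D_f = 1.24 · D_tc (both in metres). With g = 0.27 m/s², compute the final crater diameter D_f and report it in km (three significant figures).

D_f ≈ 169 km

In SI: d = 40000 m, v = 4620 m/s.
d^0.79 = 40000^0.79 = 4321
v^0.38 = 4620^0.38 = 24.69
g^-0.25 = 0.27^-0.25 = 1.387
D_tc = 0.92 × 4321 × 24.69 × 1.387 = 1.361 × 10^5 m
D_f = 1.24 × 1.361 × 10^5 = 1.688 × 10^5 m
     = 168.8 km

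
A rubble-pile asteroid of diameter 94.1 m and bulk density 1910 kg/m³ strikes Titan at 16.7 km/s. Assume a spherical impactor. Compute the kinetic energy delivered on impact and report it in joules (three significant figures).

v = 16700 m/s.
Mass m = (π/6) ρ d³ = (π/6) × 1910 × (94.1)³ = 8.333 × 10^8 kg
E = ½ m v² = 0.5 × 8.333 × 10^8 × (16700)² = 1.162 × 10^17 J

E ≈ 1.16 × 10^17 J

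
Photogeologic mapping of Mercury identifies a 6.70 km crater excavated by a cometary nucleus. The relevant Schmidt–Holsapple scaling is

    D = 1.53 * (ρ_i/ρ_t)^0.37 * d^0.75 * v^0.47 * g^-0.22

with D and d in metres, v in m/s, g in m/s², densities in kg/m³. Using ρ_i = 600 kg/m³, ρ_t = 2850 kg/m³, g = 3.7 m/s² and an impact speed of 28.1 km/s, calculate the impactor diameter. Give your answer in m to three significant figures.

Rearranging for d: d = [D / (1.53 · (600/2850)^0.37 · 28100^0.47 · 3.7^-0.22)]^(1/0.75).
D = 6700 m.
(600/2850)^0.37 = 0.5619
28100^0.47 = 123.3
3.7^-0.22 = 0.7499
Denominator = 1.53 × 0.5619 × 123.3 × 0.7499 = 79.49
D / 79.49 = 6700 / 79.49 = 84.29
d = 84.29^(1/0.75) = 84.29^1.3333 = 369.5 m

d ≈ 370 m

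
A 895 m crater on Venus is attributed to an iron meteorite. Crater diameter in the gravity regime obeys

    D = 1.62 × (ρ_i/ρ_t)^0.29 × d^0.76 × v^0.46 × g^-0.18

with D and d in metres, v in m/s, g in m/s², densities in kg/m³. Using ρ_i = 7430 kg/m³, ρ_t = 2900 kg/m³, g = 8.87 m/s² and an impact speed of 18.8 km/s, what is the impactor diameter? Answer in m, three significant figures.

d ≈ 12.3 m

Rearranging for d: d = [D / (1.62 · (7430/2900)^0.29 · 18800^0.46 · 8.87^-0.18)]^(1/0.76).
(7430/2900)^0.29 = 1.314
18800^0.46 = 92.49
8.87^-0.18 = 0.6751
Denominator = 1.62 × 1.314 × 92.49 × 0.6751 = 132.9
D / 132.9 = 895 / 132.9 = 6.734
d = 6.734^(1/0.76) = 6.734^1.3158 = 12.30 m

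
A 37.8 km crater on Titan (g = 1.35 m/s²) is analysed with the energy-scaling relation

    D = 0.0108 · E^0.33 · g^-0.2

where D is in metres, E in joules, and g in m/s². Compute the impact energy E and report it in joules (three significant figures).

Rearranging: E = [D / (0.0108 · g^-0.2)]^(1/0.33).
D = 37800 m.
g^-0.2 = 1.35^-0.2 = 0.9417
D / (0.0108 × 0.9417) = 37800 / (0.01017) = 3.717 × 10^6
E = (3.717 × 10^6)^3.0303 = 8.122 × 10^19 J

E ≈ 8.12 × 10^19 J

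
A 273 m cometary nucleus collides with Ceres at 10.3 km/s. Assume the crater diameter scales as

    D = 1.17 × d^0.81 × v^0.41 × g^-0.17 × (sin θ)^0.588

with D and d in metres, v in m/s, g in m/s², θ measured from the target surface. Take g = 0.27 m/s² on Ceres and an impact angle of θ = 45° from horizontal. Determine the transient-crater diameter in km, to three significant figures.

D ≈ 4.95 km

In SI units: v = 10300 m/s.
d^0.81 = 273^0.81 = 94.04
v^0.41 = 10300^0.41 = 44.18
g^-0.17 = 0.27^-0.17 = 1.249
(sin 45°)^0.588 = 0.7071^0.588 = 0.8156
D = 1.17 × 94.04 × 44.18 × 1.249 × 0.8156 = 4952 m
   = 4.952 km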